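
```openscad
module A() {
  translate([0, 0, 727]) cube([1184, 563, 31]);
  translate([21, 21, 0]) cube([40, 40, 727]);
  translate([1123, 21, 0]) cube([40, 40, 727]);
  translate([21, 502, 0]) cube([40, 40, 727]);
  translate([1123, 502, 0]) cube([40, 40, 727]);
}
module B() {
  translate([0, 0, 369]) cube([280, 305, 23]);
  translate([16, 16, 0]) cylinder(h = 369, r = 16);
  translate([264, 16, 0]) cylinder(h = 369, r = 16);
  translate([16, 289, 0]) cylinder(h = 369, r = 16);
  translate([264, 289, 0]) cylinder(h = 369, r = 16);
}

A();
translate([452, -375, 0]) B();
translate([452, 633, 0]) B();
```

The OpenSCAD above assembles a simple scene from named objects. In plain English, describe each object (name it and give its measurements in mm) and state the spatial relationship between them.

A is a table: top 1184 mm (x) × 563 mm (y), 31 mm thick, upper face at z = 758 mm, on four 40×40 mm square legs, each inset 21 mm from the nearest pair of top edges, running from z = 0 to the bottom of the top.

B is a simple wooden stool: a rectangular seat 280 mm (x) by 305 mm (y), 23 mm thick, top face at z = 392 mm, on four round legs, each 32 mm in diameter. The legs rest on z = 0, each leg's axis is inset half a diameter from the nearest pair of seat edges (so the leg's bounding box is flush with the corner).

Two stools sit around the table at the −y, +y sides.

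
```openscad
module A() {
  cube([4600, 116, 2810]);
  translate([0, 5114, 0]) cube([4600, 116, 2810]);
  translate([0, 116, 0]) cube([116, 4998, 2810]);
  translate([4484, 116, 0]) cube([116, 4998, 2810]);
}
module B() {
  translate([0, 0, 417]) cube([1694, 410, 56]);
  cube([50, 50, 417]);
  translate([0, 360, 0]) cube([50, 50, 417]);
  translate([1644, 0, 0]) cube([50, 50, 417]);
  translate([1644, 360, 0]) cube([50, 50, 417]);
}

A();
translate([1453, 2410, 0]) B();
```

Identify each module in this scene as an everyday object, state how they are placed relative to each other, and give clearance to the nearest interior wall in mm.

A is a house frame. B is a bench. The bench sits inside the house frame, centred. The clearance to the nearest interior wall is 1337 mm.

Clearances: x = 1337, y = 2294; minimum 1337 mm.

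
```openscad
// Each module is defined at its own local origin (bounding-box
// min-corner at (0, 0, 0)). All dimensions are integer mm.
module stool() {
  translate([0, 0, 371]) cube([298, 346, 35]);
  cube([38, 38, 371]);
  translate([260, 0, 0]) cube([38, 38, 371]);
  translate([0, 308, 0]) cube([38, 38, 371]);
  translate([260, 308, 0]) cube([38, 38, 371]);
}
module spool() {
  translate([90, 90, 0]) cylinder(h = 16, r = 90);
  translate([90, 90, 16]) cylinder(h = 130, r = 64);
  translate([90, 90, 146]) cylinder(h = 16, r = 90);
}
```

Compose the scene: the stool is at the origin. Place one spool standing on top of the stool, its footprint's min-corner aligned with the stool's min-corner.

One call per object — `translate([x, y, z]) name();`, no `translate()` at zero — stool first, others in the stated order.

stool();
translate([0, 0, 406]) spool();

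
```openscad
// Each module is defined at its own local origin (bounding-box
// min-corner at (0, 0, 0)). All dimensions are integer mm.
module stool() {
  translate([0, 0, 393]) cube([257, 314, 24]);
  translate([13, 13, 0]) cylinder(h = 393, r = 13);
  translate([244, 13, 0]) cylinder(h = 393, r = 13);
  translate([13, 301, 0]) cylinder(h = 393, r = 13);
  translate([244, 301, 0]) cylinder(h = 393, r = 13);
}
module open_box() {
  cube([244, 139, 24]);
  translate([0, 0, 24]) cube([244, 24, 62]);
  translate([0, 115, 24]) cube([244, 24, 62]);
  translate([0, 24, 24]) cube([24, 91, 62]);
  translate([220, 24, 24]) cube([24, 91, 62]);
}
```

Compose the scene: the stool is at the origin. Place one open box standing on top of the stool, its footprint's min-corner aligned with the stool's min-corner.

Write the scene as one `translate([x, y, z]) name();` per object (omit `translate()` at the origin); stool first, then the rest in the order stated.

stool();
translate([0, 0, 417]) open_box();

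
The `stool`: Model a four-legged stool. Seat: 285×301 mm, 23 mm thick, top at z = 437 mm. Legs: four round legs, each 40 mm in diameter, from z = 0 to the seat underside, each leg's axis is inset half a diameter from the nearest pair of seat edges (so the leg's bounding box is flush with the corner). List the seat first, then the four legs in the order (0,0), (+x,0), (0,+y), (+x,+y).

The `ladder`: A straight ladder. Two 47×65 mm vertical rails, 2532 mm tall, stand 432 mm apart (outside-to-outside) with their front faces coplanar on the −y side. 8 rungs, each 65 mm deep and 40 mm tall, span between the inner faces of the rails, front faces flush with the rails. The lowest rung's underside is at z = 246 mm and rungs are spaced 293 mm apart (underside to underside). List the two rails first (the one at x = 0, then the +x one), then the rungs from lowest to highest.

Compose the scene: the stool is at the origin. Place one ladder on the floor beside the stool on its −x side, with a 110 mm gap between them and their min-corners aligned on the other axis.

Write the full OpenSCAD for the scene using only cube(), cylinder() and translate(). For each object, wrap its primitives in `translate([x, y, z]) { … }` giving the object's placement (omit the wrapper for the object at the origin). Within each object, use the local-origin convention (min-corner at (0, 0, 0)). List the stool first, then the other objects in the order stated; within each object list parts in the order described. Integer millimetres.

translate([0, 0, 414]) cube([285, 301, 23]);
translate([20, 20, 0]) cylinder(h = 414, r = 20);
translate([265, 20, 0]) cylinder(h = 414, r = 20);
translate([20, 281, 0]) cylinder(h = 414, r = 20);
translate([265, 281, 0]) cylinder(h = 414, r = 20);
translate([-542, 0, 0]) {
  cube([47, 65, 2532]);
  translate([385, 0, 0]) cube([47, 65, 2532]);
  translate([47, 0, 246]) cube([338, 65, 40]);
  translate([47, 0, 539]) cube([338, 65, 40]);
  translate([47, 0, 832]) cube([338, 65, 40]);
  translate([47, 0, 1125]) cube([338, 65, 40]);
  translate([47, 0, 1418]) cube([338, 65, 40]);
  translate([47, 0, 1711]) cube([338, 65, 40]);
  translate([47, 0, 2004]) cube([338, 65, 40]);
  translate([47, 0, 2297]) cube([338, 65, 40]);
}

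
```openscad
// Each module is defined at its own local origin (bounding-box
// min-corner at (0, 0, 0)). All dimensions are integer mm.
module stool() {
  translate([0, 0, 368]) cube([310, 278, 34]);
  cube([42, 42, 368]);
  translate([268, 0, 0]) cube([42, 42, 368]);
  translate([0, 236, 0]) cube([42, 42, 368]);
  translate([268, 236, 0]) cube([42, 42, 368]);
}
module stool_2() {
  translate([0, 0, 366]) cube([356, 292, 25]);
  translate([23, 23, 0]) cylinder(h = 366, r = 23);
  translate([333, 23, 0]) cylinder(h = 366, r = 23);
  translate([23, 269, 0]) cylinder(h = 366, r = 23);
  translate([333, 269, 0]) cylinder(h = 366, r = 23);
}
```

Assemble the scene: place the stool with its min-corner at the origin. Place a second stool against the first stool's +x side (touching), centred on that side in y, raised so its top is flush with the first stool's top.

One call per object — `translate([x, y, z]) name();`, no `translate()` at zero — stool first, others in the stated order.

stool();
translate([310, -7, 11]) stool_2();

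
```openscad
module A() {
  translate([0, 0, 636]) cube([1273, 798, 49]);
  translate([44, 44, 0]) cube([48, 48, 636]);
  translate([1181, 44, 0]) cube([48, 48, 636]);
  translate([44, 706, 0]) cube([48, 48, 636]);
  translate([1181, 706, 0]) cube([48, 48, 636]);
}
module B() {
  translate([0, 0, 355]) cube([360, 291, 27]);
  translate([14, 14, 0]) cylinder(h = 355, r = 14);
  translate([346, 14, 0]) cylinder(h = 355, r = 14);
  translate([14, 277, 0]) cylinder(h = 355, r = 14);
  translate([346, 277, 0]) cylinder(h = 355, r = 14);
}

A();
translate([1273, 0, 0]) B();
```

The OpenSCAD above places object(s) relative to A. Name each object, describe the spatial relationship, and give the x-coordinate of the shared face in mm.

The table's +x face and the stool's −x face are both at x = 1273 mm.

A is a table. B is a stool. The stool is against the table's +x side, with their −y faces flush. The x-coordinate of the shared face is 1273 mm.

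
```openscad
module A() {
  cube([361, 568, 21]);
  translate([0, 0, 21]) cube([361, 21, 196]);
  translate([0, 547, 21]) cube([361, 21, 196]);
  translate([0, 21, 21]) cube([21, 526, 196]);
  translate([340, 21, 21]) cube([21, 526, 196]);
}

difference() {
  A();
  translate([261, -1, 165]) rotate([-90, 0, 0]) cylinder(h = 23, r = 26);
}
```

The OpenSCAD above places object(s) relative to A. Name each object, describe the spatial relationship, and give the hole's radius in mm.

A is an open box. The open box has a circular hole through its front wall. The hole's radius is 26 mm.

The subtracted cylinder has r = 26 mm.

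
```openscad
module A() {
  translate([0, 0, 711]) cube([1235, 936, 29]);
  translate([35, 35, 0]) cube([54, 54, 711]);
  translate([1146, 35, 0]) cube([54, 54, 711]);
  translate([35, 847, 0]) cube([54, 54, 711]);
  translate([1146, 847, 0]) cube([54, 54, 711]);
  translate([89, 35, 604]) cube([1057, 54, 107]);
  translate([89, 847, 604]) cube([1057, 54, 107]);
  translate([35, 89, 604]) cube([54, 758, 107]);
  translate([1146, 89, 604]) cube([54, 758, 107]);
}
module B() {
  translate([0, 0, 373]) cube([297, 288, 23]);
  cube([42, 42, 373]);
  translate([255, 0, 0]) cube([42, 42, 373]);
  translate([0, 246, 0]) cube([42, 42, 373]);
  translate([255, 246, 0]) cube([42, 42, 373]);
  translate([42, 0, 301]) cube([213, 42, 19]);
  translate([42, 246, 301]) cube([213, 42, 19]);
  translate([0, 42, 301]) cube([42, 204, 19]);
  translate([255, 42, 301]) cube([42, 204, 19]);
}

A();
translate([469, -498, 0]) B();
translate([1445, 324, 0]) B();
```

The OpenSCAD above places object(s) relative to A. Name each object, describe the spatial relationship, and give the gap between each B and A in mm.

A is a table. B is a stool. Two stools sit around the table at the −y, +x sides. The gap between each stool and the table is 210 mm.

Each stool's nearest face is 210 mm from the table's bounding box.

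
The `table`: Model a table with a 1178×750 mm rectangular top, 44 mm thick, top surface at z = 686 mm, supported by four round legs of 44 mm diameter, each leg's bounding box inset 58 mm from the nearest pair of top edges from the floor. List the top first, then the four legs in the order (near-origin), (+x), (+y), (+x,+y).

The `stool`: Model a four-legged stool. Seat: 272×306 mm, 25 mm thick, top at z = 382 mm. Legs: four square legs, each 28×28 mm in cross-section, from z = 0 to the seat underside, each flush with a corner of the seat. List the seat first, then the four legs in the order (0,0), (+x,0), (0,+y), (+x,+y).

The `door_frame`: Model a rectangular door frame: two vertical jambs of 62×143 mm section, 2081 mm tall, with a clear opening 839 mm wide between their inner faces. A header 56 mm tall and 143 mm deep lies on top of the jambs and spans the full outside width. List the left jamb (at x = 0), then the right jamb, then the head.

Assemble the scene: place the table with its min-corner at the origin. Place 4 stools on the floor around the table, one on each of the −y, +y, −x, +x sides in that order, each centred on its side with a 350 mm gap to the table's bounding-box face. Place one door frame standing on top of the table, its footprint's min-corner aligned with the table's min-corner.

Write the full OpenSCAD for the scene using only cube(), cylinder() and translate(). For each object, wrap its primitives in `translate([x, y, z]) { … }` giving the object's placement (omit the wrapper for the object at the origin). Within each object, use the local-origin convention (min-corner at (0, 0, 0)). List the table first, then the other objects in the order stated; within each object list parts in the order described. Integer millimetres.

translate([0, 0, 642]) cube([1178, 750, 44]);
translate([80, 80, 0]) cylinder(h = 642, r = 22);
translate([1098, 80, 0]) cylinder(h = 642, r = 22);
translate([80, 670, 0]) cylinder(h = 642, r = 22);
translate([1098, 670, 0]) cylinder(h = 642, r = 22);
translate([453, -656, 0]) {
  translate([0, 0, 357]) cube([272, 306, 25]);
  cube([28, 28, 357]);
  translate([244, 0, 0]) cube([28, 28, 357]);
  translate([0, 278, 0]) cube([28, 28, 357]);
  translate([244, 278, 0]) cube([28, 28, 357]);
}
translate([453, 1100, 0]) {
  translate([0, 0, 357]) cube([272, 306, 25]);
  cube([28, 28, 357]);
  translate([244, 0, 0]) cube([28, 28, 357]);
  translate([0, 278, 0]) cube([28, 28, 357]);
  translate([244, 278, 0]) cube([28, 28, 357]);
}
translate([-622, 222, 0]) {
  translate([0, 0, 357]) cube([272, 306, 25]);
  cube([28, 28, 357]);
  translate([244, 0, 0]) cube([28, 28, 357]);
  translate([0, 278, 0]) cube([28, 28, 357]);
  translate([244, 278, 0]) cube([28, 28, 357]);
}
translate([1528, 222, 0]) {
  translate([0, 0, 357]) cube([272, 306, 25]);
  cube([28, 28, 357]);
  translate([244, 0, 0]) cube([28, 28, 357]);
  translate([0, 278, 0]) cube([28, 28, 357]);
  translate([244, 278, 0]) cube([28, 28, 357]);
}
translate([0, 0, 686]) {
  cube([62, 143, 2081]);
  translate([901, 0, 0]) cube([62, 143, 2081]);
  translate([0, 0, 2081]) cube([963, 143, 56]);
}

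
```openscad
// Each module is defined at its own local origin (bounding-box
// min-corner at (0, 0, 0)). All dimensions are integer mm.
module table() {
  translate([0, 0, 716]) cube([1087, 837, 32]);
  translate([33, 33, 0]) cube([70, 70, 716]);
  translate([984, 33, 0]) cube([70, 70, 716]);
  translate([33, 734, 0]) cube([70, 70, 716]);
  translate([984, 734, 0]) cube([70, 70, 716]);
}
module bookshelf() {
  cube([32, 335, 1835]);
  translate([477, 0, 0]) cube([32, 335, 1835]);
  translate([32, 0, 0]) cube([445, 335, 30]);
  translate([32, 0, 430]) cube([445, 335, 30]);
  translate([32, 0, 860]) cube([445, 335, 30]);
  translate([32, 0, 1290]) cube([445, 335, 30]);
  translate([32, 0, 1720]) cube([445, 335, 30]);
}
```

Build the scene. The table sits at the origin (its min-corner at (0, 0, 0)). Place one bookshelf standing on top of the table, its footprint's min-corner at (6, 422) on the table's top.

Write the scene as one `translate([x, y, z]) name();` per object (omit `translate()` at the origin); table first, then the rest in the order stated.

table();
translate([6, 422, 748]) bookshelf();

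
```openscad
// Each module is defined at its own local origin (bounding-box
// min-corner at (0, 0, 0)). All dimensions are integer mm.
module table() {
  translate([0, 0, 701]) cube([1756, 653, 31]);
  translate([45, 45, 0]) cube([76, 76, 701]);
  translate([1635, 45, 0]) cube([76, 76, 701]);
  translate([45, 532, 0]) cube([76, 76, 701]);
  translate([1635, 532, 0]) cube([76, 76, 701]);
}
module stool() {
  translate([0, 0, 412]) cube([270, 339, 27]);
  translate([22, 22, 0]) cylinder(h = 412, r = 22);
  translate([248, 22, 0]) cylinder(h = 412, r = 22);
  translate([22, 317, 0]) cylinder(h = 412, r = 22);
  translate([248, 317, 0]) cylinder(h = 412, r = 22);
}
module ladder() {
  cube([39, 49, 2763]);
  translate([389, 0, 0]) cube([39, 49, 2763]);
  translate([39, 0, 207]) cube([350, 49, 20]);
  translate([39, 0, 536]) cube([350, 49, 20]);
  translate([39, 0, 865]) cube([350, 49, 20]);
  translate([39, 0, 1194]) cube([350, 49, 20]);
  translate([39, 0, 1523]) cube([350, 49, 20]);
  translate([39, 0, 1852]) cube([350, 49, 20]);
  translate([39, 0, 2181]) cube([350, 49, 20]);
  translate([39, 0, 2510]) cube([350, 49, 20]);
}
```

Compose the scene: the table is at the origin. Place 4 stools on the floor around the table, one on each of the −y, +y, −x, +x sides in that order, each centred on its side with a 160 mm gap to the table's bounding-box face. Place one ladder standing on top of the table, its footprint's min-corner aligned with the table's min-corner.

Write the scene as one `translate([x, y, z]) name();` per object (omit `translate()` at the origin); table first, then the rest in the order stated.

table();
translate([743, -499, 0]) stool();
translate([743, 813, 0]) stool();
translate([-430, 157, 0]) stool();
translate([1916, 157, 0]) stool();
translate([0, 0, 732]) ladder();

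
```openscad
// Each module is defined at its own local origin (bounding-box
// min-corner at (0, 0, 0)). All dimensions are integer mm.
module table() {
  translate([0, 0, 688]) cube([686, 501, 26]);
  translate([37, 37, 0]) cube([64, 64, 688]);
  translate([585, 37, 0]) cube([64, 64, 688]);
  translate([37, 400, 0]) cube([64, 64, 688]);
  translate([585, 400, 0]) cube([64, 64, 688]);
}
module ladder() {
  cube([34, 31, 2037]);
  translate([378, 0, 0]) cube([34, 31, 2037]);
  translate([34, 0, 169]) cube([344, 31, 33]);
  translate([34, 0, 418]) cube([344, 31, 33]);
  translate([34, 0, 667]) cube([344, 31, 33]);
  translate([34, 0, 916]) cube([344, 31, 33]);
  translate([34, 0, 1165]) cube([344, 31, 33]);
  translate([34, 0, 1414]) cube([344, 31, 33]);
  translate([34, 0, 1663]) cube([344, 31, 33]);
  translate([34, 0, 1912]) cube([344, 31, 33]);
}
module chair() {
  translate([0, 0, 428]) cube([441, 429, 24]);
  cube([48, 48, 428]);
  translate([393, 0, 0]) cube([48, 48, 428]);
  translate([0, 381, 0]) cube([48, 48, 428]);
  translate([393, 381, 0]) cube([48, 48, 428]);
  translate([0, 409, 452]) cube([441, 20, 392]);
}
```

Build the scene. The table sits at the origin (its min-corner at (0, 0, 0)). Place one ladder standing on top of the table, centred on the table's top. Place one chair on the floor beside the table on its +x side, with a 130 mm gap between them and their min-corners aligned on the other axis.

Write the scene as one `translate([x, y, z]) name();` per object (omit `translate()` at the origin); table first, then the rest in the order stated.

table();
translate([137, 235, 714]) ladder();
translate([816, 0, 0]) chair();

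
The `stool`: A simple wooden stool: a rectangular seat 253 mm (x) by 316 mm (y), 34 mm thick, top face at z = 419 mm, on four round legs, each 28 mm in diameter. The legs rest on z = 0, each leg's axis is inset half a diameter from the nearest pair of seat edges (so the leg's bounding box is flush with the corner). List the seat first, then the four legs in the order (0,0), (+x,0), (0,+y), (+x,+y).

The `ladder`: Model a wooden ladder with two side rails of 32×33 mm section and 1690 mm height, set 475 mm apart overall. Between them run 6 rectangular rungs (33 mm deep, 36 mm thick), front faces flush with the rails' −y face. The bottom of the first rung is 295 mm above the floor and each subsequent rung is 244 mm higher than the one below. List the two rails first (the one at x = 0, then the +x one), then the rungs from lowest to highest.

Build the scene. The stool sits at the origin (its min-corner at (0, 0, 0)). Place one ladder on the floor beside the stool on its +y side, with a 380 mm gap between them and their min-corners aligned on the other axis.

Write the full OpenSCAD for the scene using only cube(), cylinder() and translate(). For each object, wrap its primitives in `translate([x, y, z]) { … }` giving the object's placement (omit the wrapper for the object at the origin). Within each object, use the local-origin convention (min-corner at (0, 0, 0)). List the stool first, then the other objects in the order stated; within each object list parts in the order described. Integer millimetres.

translate([0, 0, 385]) cube([253, 316, 34]);
translate([14, 14, 0]) cylinder(h = 385, r = 14);
translate([239, 14, 0]) cylinder(h = 385, r = 14);
translate([14, 302, 0]) cylinder(h = 385, r = 14);
translate([239, 302, 0]) cylinder(h = 385, r = 14);
translate([0, 696, 0]) {
  cube([32, 33, 1690]);
  translate([443, 0, 0]) cube([32, 33, 1690]);
  translate([32, 0, 295]) cube([411, 33, 36]);
  translate([32, 0, 539]) cube([411, 33, 36]);
  translate([32, 0, 783]) cube([411, 33, 36]);
  translate([32, 0, 1027]) cube([411, 33, 36]);
  translate([32, 0, 1271]) cube([411, 33, 36]);
  translate([32, 0, 1515]) cube([411, 33, 36]);
}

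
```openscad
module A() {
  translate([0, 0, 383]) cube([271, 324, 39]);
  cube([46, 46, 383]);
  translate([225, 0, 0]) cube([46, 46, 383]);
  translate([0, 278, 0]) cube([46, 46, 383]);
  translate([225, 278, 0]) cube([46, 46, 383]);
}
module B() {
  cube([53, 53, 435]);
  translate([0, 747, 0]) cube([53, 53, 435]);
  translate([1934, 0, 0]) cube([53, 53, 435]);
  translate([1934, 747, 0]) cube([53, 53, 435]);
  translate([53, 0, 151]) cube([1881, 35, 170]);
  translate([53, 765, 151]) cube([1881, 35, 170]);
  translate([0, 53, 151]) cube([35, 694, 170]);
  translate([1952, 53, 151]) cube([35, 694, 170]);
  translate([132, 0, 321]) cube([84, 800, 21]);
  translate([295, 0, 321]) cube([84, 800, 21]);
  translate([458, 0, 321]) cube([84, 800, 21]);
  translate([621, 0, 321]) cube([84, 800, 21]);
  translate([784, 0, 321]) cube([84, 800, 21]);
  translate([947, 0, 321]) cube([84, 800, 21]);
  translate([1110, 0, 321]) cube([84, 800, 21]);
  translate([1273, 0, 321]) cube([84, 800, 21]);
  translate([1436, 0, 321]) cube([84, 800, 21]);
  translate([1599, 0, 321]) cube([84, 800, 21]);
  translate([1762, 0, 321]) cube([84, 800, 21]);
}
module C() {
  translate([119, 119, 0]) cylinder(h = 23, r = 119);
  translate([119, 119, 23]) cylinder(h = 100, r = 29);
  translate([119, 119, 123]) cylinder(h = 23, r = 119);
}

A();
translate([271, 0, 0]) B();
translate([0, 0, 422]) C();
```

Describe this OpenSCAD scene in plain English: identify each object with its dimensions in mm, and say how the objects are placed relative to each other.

A is a four-legged stool. The seat is 271×324 mm, 39 mm thick, top at z = 422 mm. It stands on four square legs, each 46×46 mm in cross-section, from z = 0 to the seat underside, each flush with a corner of the seat.

B is a bed frame 1987 mm long (x) by 800 mm wide (y). Four 53×53 mm corner posts, 435 mm tall, at the corners of the footprint. Four rails of 35 mm thickness and 170 mm height run between adjacent posts with their undersides at z = 151 mm, their outer faces flush with the outside of the frame (the two x-running rails run between the posts' inner faces; the two y-running rails run between the posts' inner faces). 11 slats, each 84 mm wide (x) and 21 mm thick, lie across the top of the two x-running rails, running the full 800 mm width of the frame in y; the slats are evenly spaced along x between the inner faces of the end posts with equal gaps (rounded down to the nearest mm) at the −x end and between each pair — any rounding remainder accumulates at the +x end.

C is a spool: two coaxial disc flanges of radius 119 mm and thickness 23 mm, joined by a core cylinder of radius 29 mm and height 100 mm. The lower flange rests on z = 0 and the three cylinders share a vertical axis.

The bed frame is against the stool's +x side, with their −y faces flush. The spool is on top of the stool.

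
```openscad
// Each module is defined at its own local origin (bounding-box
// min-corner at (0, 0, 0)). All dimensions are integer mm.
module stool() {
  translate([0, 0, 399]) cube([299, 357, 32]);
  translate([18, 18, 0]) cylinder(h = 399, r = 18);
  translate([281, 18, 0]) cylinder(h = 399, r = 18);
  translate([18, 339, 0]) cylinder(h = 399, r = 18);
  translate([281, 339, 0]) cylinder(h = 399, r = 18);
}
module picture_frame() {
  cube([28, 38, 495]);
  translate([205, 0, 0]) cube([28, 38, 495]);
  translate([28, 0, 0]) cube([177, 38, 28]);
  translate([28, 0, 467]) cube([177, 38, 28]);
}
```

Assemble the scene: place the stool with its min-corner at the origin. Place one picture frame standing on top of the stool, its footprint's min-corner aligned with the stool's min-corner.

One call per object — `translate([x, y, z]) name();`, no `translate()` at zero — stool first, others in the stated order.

stool();
translate([0, 0, 431]) picture_frame();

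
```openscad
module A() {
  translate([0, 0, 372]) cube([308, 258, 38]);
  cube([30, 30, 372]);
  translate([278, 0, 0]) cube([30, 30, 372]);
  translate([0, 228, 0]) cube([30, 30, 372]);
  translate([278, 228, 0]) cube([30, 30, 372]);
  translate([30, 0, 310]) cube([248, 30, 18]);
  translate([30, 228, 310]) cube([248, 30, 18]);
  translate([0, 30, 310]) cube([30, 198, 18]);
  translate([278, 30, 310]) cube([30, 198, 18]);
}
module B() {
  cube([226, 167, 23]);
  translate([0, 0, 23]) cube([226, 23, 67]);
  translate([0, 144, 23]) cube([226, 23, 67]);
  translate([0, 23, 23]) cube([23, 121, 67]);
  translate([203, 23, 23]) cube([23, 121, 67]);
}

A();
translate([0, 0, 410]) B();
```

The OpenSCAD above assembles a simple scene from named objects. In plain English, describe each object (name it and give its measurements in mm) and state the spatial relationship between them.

A is a four-legged stool. The seat is a 308×258×38 mm slab whose top surface is at z = 410 mm; four square legs, each 30×30 mm in cross-section, run from the floor (z = 0) to the underside of the seat, each flush with a corner of the seat. Four stretchers, 30 mm wide and 18 mm tall, connect adjacent legs with their undersides at z = 310 mm, each running between the inner faces of the legs it joins and aligned with the legs' outer faces on the other axis.

B is an open-topped rectangular box: outside dimensions 226×167×90 mm, with a uniform wall and base thickness of 23 mm. The base is a full 226×167 slab on the floor; four walls sit on top of the base. The front and back walls (the −y and +y sides) span the full width; the two side walls fit between them.

The open box is on top of the stool.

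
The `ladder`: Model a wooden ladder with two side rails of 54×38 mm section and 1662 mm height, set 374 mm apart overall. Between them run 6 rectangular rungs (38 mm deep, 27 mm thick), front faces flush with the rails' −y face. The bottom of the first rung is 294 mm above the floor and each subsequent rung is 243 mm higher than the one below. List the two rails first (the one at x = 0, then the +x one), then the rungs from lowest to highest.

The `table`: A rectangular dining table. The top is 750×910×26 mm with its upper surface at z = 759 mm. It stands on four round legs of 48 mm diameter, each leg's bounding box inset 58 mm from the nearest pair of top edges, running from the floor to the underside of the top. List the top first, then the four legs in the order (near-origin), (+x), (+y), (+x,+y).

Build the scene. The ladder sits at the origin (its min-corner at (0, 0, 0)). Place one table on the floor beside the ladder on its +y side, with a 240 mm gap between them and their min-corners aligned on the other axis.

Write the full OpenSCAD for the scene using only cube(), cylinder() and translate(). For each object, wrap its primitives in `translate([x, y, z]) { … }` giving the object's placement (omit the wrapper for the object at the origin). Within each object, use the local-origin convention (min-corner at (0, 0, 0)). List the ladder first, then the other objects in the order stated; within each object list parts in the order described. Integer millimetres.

cube([54, 38, 1662]);
translate([320, 0, 0]) cube([54, 38, 1662]);
translate([54, 0, 294]) cube([266, 38, 27]);
translate([54, 0, 537]) cube([266, 38, 27]);
translate([54, 0, 780]) cube([266, 38, 27]);
translate([54, 0, 1023]) cube([266, 38, 27]);
translate([54, 0, 1266]) cube([266, 38, 27]);
translate([54, 0, 1509]) cube([266, 38, 27]);
translate([0, 278, 0]) {
  translate([0, 0, 733]) cube([750, 910, 26]);
  translate([82, 82, 0]) cylinder(h = 733, r = 24);
  translate([668, 82, 0]) cylinder(h = 733, r = 24);
  translate([82, 828, 0]) cylinder(h = 733, r = 24);
  translate([668, 828, 0]) cylinder(h = 733, r = 24);
}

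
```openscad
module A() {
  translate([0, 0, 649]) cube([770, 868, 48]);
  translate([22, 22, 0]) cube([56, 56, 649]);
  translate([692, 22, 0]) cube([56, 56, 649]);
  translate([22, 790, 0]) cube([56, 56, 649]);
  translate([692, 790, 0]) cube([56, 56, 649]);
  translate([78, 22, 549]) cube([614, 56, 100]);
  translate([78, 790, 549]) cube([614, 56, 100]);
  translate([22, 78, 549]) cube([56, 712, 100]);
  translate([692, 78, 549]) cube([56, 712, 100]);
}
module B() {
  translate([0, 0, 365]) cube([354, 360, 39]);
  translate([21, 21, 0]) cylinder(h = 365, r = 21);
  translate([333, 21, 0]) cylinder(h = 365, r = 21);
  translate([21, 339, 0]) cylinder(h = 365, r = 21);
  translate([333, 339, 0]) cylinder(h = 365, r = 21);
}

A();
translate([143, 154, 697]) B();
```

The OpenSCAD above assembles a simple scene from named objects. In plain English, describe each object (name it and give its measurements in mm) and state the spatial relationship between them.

A is a rectangular dining table. The top is 770×868×48 mm with its upper surface at z = 697 mm. It stands on four 56×56 mm square legs, each inset 22 mm from the nearest pair of top edges, running from the floor to the underside of the top. Four apron rails, 56 mm thick and 100 mm tall, run between adjacent legs with their top edges flush with the underside of the top and their outer faces flush with the legs' outer faces.

B is a four-legged stool. The seat is a 354×360×39 mm slab whose top surface is at z = 404 mm; four round legs, each 42 mm in diameter, run from the floor (z = 0) to the underside of the seat, each leg's axis is inset half a diameter from the nearest pair of seat edges (so the leg's bounding box is flush with the corner).

The stool is on top of the table.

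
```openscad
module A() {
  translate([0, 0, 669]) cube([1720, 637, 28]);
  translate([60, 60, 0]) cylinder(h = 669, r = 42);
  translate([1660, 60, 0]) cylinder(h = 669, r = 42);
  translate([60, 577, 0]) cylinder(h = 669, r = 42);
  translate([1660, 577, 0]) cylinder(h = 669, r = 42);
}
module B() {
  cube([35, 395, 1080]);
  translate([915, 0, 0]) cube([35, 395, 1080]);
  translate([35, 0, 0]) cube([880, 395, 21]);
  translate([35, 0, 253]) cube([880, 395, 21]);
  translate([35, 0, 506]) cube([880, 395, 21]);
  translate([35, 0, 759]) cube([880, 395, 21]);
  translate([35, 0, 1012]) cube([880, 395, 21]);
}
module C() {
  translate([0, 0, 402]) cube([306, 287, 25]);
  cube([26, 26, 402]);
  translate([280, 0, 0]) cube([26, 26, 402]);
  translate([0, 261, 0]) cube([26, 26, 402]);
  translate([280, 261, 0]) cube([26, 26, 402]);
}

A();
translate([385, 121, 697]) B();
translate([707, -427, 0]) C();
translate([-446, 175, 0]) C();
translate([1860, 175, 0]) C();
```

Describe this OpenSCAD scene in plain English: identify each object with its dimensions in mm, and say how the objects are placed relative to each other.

A is a rectangular dining table. The top is 1720×637×28 mm with its upper surface at z = 697 mm. It stands on four round legs of 84 mm diameter, each leg's bounding box inset 18 mm from the nearest pair of top edges, running from the floor to the underside of the top.

B is a bookshelf 950 mm wide overall, 395 mm deep and 1080 mm tall. The two sides are 35 mm thick vertical panels. 5 horizontal shelves of 21 mm thickness span between the inner faces of the sides; the lowest shelf sits on the floor and shelves are stacked with a clear vertical gap of 232 mm between each pair.

C is a simple wooden stool: a rectangular seat 306 mm (x) by 287 mm (y), 25 mm thick, top face at z = 427 mm, on four square legs, each 26×26 mm in cross-section. The legs rest on z = 0, each flush with a corner of the seat.

The bookshelf is on top of the table, centred. Three stools sit around the table at the −y, −x, +x sides.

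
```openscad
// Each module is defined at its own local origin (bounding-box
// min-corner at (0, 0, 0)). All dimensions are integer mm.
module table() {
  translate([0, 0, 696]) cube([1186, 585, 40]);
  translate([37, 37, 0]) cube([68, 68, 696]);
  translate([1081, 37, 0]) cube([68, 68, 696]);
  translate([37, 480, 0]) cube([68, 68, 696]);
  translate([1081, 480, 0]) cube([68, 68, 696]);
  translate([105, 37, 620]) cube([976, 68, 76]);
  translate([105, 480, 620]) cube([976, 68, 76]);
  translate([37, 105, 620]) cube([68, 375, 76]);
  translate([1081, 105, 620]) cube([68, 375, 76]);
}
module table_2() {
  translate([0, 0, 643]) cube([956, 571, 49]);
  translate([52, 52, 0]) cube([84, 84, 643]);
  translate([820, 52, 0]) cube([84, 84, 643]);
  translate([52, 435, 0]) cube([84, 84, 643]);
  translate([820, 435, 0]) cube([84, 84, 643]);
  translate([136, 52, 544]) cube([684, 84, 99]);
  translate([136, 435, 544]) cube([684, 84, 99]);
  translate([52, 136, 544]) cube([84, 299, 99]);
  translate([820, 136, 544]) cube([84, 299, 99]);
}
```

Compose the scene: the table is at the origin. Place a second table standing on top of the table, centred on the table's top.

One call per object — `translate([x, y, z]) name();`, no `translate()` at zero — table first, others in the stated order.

table();
translate([115, 7, 736]) table_2();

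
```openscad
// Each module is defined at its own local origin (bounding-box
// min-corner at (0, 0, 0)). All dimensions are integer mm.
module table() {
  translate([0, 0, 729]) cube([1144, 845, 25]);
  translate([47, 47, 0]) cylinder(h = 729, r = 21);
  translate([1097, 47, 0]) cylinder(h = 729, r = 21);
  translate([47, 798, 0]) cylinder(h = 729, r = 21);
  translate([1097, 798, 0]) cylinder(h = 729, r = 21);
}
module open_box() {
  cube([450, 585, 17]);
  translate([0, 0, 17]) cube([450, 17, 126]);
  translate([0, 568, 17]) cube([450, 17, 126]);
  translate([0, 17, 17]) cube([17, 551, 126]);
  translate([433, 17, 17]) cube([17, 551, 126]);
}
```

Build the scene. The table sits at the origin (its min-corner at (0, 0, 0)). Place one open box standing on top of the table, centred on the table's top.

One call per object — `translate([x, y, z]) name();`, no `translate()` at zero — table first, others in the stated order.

table();
translate([347, 130, 754]) open_box();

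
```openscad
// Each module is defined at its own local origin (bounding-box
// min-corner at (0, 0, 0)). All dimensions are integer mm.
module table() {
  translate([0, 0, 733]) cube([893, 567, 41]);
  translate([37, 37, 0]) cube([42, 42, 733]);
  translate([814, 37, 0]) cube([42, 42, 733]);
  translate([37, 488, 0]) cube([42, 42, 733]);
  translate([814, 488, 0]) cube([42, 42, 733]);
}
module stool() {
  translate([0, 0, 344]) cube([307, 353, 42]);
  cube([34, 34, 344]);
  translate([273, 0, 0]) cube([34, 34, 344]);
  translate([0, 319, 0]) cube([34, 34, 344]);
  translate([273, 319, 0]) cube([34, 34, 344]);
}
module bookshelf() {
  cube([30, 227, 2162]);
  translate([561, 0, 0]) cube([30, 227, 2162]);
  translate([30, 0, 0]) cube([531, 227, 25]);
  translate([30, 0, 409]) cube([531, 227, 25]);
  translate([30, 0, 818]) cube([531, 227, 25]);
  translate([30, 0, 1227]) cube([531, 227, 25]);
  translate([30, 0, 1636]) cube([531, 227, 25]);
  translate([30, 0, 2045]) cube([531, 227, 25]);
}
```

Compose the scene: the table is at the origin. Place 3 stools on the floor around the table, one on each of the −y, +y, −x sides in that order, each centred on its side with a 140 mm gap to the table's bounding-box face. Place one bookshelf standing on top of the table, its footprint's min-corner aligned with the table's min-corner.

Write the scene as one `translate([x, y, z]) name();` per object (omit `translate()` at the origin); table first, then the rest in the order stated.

table();
translate([293, -493, 0]) stool();
translate([293, 707, 0]) stool();
translate([-447, 107, 0]) stool();
translate([0, 0, 774]) bookshelf();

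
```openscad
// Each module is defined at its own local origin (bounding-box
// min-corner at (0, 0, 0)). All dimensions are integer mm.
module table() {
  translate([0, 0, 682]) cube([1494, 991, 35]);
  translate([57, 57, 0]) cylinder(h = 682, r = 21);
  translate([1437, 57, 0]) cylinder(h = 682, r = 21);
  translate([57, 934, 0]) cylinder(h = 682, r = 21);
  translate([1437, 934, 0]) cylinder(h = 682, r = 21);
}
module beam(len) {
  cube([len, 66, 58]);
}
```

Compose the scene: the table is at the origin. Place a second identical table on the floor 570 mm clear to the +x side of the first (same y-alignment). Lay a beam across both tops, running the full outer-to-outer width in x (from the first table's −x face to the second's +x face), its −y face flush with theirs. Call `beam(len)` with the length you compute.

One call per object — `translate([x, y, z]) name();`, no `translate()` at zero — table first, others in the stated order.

table();
translate([2064, 0, 0]) table();
translate([0, 0, 717]) beam(3558);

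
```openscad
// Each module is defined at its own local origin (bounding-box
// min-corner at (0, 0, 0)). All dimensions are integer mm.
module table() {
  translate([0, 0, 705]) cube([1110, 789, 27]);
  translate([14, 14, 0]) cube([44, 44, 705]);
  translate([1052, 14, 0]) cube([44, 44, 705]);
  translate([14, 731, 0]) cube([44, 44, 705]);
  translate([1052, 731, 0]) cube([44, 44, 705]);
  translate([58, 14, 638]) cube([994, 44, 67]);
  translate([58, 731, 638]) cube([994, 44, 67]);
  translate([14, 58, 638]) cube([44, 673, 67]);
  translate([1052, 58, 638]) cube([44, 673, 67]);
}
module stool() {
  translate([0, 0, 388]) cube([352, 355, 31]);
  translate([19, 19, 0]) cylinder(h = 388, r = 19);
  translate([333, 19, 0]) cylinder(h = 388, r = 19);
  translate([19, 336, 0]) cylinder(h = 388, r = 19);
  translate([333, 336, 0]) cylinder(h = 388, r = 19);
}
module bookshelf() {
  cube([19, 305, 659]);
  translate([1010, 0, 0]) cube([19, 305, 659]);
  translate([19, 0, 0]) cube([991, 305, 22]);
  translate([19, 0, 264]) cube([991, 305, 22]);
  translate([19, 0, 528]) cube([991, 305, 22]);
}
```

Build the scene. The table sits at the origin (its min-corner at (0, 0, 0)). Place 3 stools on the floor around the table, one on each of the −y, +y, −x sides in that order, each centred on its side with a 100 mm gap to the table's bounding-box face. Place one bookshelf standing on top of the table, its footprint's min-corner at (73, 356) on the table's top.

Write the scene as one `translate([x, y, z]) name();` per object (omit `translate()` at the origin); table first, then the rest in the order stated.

table();
translate([379, -455, 0]) stool();
translate([379, 889, 0]) stool();
translate([-452, 217, 0]) stool();
translate([73, 356, 732]) bookshelf();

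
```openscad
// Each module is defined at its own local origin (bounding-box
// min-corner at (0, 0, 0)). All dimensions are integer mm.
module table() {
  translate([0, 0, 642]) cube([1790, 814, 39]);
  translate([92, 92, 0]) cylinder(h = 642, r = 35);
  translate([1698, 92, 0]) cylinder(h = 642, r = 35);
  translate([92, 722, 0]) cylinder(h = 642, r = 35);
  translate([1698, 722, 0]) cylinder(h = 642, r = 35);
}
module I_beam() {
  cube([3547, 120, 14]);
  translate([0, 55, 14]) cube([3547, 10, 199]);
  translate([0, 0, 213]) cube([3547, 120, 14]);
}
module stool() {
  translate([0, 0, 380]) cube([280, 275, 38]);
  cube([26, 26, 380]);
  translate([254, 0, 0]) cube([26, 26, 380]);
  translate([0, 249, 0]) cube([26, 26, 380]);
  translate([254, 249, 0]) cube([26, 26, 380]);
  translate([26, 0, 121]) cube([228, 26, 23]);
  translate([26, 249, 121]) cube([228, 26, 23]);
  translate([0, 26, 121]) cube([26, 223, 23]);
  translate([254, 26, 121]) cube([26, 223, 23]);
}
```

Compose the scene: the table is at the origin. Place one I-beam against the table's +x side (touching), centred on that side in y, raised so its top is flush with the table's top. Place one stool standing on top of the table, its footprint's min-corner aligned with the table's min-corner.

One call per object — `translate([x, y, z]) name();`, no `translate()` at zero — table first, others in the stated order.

table();
translate([1790, 347, 454]) I_beam();
translate([0, 0, 681]) stool();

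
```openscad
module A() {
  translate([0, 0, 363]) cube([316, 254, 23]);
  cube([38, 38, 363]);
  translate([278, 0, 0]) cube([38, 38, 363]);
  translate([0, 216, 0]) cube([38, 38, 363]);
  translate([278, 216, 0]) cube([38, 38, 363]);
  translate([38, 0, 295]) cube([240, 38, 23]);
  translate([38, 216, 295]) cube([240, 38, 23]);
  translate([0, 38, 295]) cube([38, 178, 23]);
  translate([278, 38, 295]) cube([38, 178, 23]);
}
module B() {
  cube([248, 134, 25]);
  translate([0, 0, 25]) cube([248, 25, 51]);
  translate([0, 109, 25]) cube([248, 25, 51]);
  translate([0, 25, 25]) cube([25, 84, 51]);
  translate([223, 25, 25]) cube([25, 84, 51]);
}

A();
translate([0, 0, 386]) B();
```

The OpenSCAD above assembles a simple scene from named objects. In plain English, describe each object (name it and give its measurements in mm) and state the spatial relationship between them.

A is a four-legged stool. The seat is 316×254 mm, 23 mm thick, top at z = 386 mm. It stands on four square legs, each 38×38 mm in cross-section, from z = 0 to the seat underside, each flush with a corner of the seat. Four stretchers, 38 mm wide and 23 mm tall, connect adjacent legs with their undersides at z = 295 mm, each running between the inner faces of the legs it joins and aligned with the legs' outer faces on the other axis.

B is an open storage box with external size 248×134×76 mm and wall thickness 25 mm (the base is also 25 mm thick). The base covers the whole footprint; the four walls stand on the base, with the y-facing walls full-width and the x-facing walls fitting between their inner faces.

The open box is on top of the stool.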